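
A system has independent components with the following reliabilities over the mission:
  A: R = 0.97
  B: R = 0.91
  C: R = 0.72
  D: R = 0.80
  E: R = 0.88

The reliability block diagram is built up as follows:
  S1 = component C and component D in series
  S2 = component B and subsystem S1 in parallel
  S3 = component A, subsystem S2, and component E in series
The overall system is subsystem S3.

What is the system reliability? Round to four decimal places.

0.8210

Series (C and D): 0.720000 × 0.800000 = 0.576000
Parallel (B and [0.576000]): 1 − (1 − 0.910000)(1 − 0.576000) = 0.961840
Series (A, [0.961840], and E): 0.970000 × 0.961840 × 0.880000 = 0.8210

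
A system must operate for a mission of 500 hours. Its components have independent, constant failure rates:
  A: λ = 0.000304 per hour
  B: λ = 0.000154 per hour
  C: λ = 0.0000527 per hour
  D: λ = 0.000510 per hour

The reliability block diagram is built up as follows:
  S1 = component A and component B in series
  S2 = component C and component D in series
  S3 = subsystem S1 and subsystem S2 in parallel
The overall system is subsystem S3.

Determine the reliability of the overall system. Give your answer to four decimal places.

0.9498

R(A) = exp(−0.000304 × 500) = 0.858988
R(B) = exp(−0.000154 × 500) = 0.925890
R(C) = exp(−0.0000527 × 500) = 0.973994
R(D) = exp(−0.000510 × 500) = 0.774916
Series (A and B): 0.858988 × 0.925890 = 0.795328
Series (C and D): 0.973994 × 0.774916 = 0.754764
Parallel ([0.795328] and [0.754764]): 1 − (1 − 0.795328)(1 − 0.754764) = 0.9498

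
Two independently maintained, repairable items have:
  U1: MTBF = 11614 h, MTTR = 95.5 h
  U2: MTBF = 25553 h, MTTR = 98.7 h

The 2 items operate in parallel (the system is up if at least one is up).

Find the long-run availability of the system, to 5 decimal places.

0.99997

A(U1) = MTBF/(MTBF+MTTR) = 11614/(11614+95.5) = 0.991844
A(U2) = MTBF/(MTBF+MTTR) = 25553/(25553+98.7) = 0.996152
Parallel availability: 1 − (1 − 0.991844)(1 − 0.996152) = 0.99997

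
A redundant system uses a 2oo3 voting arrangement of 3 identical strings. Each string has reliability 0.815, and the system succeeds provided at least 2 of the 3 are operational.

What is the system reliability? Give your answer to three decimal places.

R = Σ_{i=2}^{3} C(3,i) p^i (1−p)^{3−i} with p = 0.815
C(3,2)·0.815^2·0.185^1 = 0.36864
C(3,3)·0.815^3·0.185^0 = 0.54134
Sum = 0.910

0.910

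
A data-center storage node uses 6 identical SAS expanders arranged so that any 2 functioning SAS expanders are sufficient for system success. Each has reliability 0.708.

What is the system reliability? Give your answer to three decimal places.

R = Σ_{i=2}^{6} C(6,i) p^i (1−p)^{6−i} with p = 0.708
C(6,2)·0.708^2·0.292^4 = 0.05466
C(6,3)·0.708^3·0.292^3 = 0.17672
C(6,4)·0.708^4·0.292^2 = 0.32136
C(6,5)·0.708^5·0.292^1 = 0.31167
C(6,6)·0.708^6·0.292^0 = 0.12595
Sum = 0.990

0.990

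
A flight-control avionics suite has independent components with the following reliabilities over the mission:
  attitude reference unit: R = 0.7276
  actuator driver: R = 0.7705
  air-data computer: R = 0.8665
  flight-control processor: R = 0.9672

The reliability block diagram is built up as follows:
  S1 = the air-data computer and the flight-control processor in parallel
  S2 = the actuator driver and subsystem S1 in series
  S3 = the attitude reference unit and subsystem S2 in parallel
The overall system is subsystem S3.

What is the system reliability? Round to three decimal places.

0.937

Parallel (air-data computer and flight-control processor): 1 − (1 − 0.86650)(1 − 0.96720) = 0.99562
Series (actuator driver and [0.99562]): 0.77050 × 0.99562 = 0.76713
Parallel (attitude reference unit and [0.76713]): 1 − (1 − 0.72760)(1 − 0.76713) = 0.937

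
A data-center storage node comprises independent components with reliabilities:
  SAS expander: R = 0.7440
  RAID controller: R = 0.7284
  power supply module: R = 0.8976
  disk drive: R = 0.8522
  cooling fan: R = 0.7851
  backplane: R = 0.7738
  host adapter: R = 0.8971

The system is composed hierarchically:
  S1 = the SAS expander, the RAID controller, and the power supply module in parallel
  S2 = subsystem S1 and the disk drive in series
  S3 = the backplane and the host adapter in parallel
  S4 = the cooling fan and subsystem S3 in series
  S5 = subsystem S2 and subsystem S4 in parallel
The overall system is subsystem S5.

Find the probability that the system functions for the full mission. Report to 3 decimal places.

Parallel (SAS expander, RAID controller, and power supply module): 1 − (1 − 0.74400)(1 − 0.72840)(1 − 0.89760) = 0.99288
Series ([0.99288] and disk drive): 0.99288 × 0.85220 = 0.84613
Parallel (backplane and host adapter): 1 − (1 − 0.77380)(1 − 0.89710) = 0.97672
Series (cooling fan and [0.97672]): 0.78510 × 0.97672 = 0.76682
Parallel ([0.84613] and [0.76682]): 1 − (1 − 0.84613)(1 − 0.76682) = 0.964

0.964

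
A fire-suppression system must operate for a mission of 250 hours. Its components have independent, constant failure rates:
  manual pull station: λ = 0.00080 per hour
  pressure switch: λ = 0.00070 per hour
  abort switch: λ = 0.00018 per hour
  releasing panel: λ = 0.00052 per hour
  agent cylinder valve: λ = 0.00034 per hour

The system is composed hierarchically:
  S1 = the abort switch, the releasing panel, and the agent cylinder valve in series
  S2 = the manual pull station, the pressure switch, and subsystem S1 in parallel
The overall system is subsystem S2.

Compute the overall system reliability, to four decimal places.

R(manual pull station) = exp(−0.00080 × 250) = 0.818731
R(pressure switch) = exp(−0.00070 × 250) = 0.839457
R(abort switch) = exp(−0.00018 × 250) = 0.955997
R(releasing panel) = exp(−0.00052 × 250) = 0.878095
R(agent cylinder valve) = exp(−0.00034 × 250) = 0.918512
Series (abort switch, releasing panel, and agent cylinder valve): 0.955997 × 0.878095 × 0.918512 = 0.771051
Parallel (manual pull station, pressure switch, and [0.771051]): 1 − (1 − 0.818731)(1 − 0.839457)(1 − 0.771051) = 0.9933

0.9933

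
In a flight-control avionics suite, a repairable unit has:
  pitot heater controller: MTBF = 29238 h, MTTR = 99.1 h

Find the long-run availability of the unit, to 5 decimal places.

0.99662

A(pitot heater controller) = MTBF/(MTBF+MTTR) = 29238/(29238+99.1) = 0.99662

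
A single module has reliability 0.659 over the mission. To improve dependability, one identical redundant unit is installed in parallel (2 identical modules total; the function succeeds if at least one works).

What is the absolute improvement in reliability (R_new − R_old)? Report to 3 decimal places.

R_before = 0.659
R_after = 1 − (1 − 0.659)^2 = 0.884
ΔR = 0.884 − 0.659 = 0.225

0.225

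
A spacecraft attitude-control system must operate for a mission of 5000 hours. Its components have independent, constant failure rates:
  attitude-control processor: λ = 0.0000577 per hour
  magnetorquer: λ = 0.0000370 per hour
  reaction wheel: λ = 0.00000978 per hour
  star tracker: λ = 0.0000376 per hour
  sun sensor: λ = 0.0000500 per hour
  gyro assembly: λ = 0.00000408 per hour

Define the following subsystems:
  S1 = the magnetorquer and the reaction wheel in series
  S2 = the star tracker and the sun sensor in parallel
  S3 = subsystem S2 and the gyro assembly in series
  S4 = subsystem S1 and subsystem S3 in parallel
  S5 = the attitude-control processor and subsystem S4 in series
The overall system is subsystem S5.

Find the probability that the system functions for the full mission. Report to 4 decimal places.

0.7404

R(attitude-control processor) = exp(−0.0000577 × 5000) = 0.749387
R(magnetorquer) = exp(−0.0000370 × 5000) = 0.831104
R(reaction wheel) = exp(−0.00000978 × 5000) = 0.952276
R(star tracker) = exp(−0.0000376 × 5000) = 0.828615
R(sun sensor) = exp(−0.0000500 × 5000) = 0.778801
R(gyro assembly) = exp(−0.00000408 × 5000) = 0.979807
Series (magnetorquer and reaction wheel): 0.831104 × 0.952276 = 0.791440
Parallel (star tracker and sun sensor): 1 − (1 − 0.828615)(1 − 0.778801) = 0.962090
Series ([0.962090] and gyro assembly): 0.962090 × 0.979807 = 0.942663
Parallel ([0.791440] and [0.942663]): 1 − (1 − 0.791440)(1 − 0.942663) = 0.988042
Series (attitude-control processor and [0.988042]): 0.749387 × 0.988042 = 0.7404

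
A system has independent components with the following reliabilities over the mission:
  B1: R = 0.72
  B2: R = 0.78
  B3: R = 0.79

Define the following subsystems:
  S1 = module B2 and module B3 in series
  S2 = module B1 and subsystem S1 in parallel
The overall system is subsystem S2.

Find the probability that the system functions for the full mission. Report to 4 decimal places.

Series (B2 and B3): 0.780000 × 0.790000 = 0.616200
Parallel (B1 and [0.616200]): 1 − (1 − 0.720000)(1 − 0.616200) = 0.8925

0.8925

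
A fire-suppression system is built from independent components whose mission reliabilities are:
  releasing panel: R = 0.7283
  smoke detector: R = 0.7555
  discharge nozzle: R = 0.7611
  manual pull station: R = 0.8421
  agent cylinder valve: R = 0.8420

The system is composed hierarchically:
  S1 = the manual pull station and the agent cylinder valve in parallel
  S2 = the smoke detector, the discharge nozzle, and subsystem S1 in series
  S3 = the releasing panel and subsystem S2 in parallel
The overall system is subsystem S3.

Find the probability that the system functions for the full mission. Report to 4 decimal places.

Parallel (manual pull station and agent cylinder valve): 1 − (1 − 0.842100)(1 − 0.842000) = 0.975052
Series (smoke detector, discharge nozzle, and [0.975052]): 0.755500 × 0.761100 × 0.975052 = 0.560666
Parallel (releasing panel and [0.560666]): 1 − (1 − 0.728300)(1 − 0.560666) = 0.8806

0.8806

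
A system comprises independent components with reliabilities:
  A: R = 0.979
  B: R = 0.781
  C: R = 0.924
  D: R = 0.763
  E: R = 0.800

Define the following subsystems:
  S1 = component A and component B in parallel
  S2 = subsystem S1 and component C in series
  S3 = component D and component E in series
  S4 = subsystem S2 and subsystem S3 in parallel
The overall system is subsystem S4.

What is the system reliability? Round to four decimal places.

Parallel (A and B): 1 − (1 − 0.979000)(1 − 0.781000) = 0.995401
Series ([0.995401] and C): 0.995401 × 0.924000 = 0.919751
Series (D and E): 0.763000 × 0.800000 = 0.610400
Parallel ([0.919751] and [0.610400]): 1 − (1 − 0.919751)(1 − 0.610400) = 0.9687

0.9687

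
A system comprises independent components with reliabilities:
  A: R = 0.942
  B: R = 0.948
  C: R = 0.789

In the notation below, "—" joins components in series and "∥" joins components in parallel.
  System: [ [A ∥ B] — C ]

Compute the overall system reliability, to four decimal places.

Parallel (A and B): 1 − (1 − 0.942000)(1 − 0.948000) = 0.996984
Series ([0.996984] and C): 0.996984 × 0.789000 = 0.7866

0.7866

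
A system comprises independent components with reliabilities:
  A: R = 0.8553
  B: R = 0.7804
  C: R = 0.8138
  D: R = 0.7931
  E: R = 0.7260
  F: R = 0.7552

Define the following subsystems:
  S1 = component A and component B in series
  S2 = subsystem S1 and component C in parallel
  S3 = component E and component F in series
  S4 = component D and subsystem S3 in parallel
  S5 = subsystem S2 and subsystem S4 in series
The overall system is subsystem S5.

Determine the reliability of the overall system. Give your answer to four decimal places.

0.8504

Series (A and B): 0.855300 × 0.780400 = 0.667476
Parallel ([0.667476] and C): 1 − (1 − 0.667476)(1 − 0.813800) = 0.938084
Series (E and F): 0.726000 × 0.755200 = 0.548275
Parallel (D and [0.548275]): 1 − (1 − 0.793100)(1 − 0.548275) = 0.906538
Series ([0.938084] and [0.906538]): 0.938084 × 0.906538 = 0.8504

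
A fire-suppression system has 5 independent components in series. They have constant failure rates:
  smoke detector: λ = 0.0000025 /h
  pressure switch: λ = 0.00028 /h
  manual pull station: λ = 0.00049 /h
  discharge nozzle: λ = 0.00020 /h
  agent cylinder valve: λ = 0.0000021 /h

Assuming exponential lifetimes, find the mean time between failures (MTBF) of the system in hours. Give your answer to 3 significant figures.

Series of exponential components: λ_sys = Σ λ_i
λ_sys = 0.0000025 + 0.00028 + 0.00049 + 0.00020 + 0.0000021 = 9.7460e-04 /h
MTBF = 1 / λ_sys = 1030 h

1030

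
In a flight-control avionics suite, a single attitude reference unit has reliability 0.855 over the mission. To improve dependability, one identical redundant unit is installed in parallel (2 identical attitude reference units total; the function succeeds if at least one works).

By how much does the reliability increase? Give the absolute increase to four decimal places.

R_before = 0.855
R_after = 1 − (1 − 0.855)^2 = 0.9790
ΔR = 0.9790 − 0.855 = 0.1240

0.1240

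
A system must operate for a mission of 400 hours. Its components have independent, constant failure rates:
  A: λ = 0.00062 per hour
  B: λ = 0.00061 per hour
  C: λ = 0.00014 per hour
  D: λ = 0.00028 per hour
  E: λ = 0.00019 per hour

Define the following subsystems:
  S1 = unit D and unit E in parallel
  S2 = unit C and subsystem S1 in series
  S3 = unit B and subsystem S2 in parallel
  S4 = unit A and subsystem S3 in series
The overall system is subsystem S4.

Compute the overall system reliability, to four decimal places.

0.7699

R(A) = exp(−0.00062 × 400) = 0.780360
R(B) = exp(−0.00061 × 400) = 0.783488
R(C) = exp(−0.00014 × 400) = 0.945539
R(D) = exp(−0.00028 × 400) = 0.894044
R(E) = exp(−0.00019 × 400) = 0.926816
Parallel (D and E): 1 − (1 − 0.894044)(1 − 0.926816) = 0.992246
Series (C and [0.992246]): 0.945539 × 0.992246 = 0.938207
Parallel (B and [0.938207]): 1 − (1 − 0.783488)(1 − 0.938207) = 0.986621
Series (A and [0.986621]): 0.780360 × 0.986621 = 0.7699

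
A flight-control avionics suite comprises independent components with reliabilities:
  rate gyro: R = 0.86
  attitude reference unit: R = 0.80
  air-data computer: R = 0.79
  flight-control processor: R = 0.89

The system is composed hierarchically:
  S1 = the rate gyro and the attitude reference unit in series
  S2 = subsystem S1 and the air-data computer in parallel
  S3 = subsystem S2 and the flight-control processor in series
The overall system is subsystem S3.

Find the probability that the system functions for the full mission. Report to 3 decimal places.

0.832

Series (rate gyro and attitude reference unit): 0.86000 × 0.80000 = 0.68800
Parallel ([0.68800] and air-data computer): 1 − (1 − 0.68800)(1 − 0.79000) = 0.93448
Series ([0.93448] and flight-control processor): 0.93448 × 0.89000 = 0.832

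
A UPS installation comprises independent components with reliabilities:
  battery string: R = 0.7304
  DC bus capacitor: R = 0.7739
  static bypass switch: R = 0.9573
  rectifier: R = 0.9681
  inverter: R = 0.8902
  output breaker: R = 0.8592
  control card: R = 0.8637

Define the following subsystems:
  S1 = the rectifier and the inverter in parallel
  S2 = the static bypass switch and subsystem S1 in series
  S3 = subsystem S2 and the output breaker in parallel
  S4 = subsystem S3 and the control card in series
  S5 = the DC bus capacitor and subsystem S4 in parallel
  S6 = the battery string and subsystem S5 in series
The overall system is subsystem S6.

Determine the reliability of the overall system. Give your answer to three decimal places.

0.707

Parallel (rectifier and inverter): 1 − (1 − 0.96810)(1 − 0.89020) = 0.99650
Series (static bypass switch and [0.99650]): 0.95730 × 0.99650 = 0.95395
Parallel ([0.95395] and output breaker): 1 − (1 − 0.95395)(1 − 0.85920) = 0.99352
Series ([0.99352] and control card): 0.99352 × 0.86370 = 0.85810
Parallel (DC bus capacitor and [0.85810]): 1 − (1 − 0.77390)(1 − 0.85810) = 0.96792
Series (battery string and [0.96792]): 0.73040 × 0.96792 = 0.707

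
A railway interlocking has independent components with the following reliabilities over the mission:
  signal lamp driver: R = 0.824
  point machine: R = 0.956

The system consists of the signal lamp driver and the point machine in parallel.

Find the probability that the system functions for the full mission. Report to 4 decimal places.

0.9923

Parallel (signal lamp driver and point machine): 1 − (1 − 0.824000)(1 − 0.956000) = 0.9923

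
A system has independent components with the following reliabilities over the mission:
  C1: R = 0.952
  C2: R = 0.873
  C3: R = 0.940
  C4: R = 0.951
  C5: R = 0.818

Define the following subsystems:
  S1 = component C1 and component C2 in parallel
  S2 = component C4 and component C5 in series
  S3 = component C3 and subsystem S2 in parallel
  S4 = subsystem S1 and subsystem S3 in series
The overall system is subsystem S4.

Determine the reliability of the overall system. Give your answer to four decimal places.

Parallel (C1 and C2): 1 − (1 − 0.952000)(1 − 0.873000) = 0.993904
Series (C4 and C5): 0.951000 × 0.818000 = 0.777918
Parallel (C3 and [0.777918]): 1 − (1 − 0.940000)(1 − 0.777918) = 0.986675
Series ([0.993904] and [0.986675]): 0.993904 × 0.986675 = 0.9807

0.9807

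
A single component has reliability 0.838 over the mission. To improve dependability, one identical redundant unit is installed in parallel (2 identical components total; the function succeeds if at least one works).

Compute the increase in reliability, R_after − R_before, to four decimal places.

0.1358

R_before = 0.838
R_after = 1 − (1 − 0.838)^2 = 0.9738
ΔR = 0.9738 − 0.838 = 0.1358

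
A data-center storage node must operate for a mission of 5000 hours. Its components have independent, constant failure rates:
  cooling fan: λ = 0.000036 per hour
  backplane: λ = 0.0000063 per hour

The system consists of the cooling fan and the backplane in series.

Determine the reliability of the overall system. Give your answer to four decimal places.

R(cooling fan) = exp(−0.000036 × 5000) = 0.835270
R(backplane) = exp(−0.0000063 × 5000) = 0.968991
Series (cooling fan and backplane): 0.835270 × 0.968991 = 0.8094

0.8094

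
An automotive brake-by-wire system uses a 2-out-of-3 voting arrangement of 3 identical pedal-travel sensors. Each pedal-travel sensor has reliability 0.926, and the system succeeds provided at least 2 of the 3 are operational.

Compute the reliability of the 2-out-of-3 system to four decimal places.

0.9844

R = Σ_{i=2}^{3} C(3,i) p^i (1−p)^{3−i} with p = 0.926
C(3,2)·0.926^2·0.074^1 = 0.190360
C(3,3)·0.926^3·0.074^0 = 0.794023
Sum = 0.9844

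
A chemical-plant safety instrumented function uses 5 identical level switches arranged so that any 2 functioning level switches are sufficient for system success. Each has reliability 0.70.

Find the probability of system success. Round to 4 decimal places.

R = Σ_{i=2}^{5} C(5,i) p^i (1−p)^{5−i} with p = 0.70
C(5,2)·0.70^2·0.30^3 = 0.132300
C(5,3)·0.70^3·0.30^2 = 0.308700
C(5,4)·0.70^4·0.30^1 = 0.360150
C(5,5)·0.70^5·0.30^0 = 0.168070
Sum = 0.9692

0.9692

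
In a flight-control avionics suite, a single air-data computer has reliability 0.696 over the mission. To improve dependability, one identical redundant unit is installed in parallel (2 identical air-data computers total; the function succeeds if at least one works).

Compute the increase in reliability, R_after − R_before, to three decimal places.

0.212

R_before = 0.696
R_after = 1 − (1 − 0.696)^2 = 0.908
ΔR = 0.908 − 0.696 = 0.212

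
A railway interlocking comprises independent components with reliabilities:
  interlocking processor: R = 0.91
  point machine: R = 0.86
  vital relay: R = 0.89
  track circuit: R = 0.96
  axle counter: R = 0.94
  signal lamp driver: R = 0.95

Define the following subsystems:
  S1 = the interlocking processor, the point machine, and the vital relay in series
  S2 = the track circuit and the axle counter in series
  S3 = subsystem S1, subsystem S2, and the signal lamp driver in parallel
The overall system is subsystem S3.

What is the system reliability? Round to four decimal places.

0.9985

Series (interlocking processor, point machine, and vital relay): 0.910000 × 0.860000 × 0.890000 = 0.696514
Series (track circuit and axle counter): 0.960000 × 0.940000 = 0.902400
Parallel ([0.696514], [0.902400], and signal lamp driver): 1 − (1 − 0.696514)(1 − 0.902400)(1 − 0.950000) = 0.9985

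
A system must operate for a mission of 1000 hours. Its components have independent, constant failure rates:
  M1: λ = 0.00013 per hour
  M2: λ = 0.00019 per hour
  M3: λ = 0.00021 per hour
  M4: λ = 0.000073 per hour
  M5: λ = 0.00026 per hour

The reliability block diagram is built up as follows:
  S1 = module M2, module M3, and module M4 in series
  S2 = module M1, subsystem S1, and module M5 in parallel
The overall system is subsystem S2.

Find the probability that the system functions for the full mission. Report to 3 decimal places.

R(M1) = exp(−0.00013 × 1000) = 0.87810
R(M2) = exp(−0.00019 × 1000) = 0.82696
R(M3) = exp(−0.00021 × 1000) = 0.81058
R(M4) = exp(−0.000073 × 1000) = 0.92960
R(M5) = exp(−0.00026 × 1000) = 0.77105
Series (M2, M3, and M4): 0.82696 × 0.81058 × 0.92960 = 0.62313
Parallel (M1, [0.62313], and M5): 1 − (1 − 0.87810)(1 − 0.62313)(1 − 0.77105) = 0.989

0.989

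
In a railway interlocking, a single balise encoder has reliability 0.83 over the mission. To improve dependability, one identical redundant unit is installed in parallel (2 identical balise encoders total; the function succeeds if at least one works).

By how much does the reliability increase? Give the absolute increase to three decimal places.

0.141

R_before = 0.83
R_after = 1 − (1 − 0.83)^2 = 0.971
ΔR = 0.971 − 0.83 = 0.141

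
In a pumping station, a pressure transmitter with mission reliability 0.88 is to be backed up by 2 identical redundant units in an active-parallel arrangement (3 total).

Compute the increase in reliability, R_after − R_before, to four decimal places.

0.1183

R_before = 0.88
R_after = 1 − (1 − 0.88)^3 = 0.9983
ΔR = 0.9983 − 0.88 = 0.1183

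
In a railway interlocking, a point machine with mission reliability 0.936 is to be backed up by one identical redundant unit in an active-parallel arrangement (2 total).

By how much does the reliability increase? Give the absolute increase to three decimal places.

R_before = 0.936
R_after = 1 − (1 − 0.936)^2 = 0.996
ΔR = 0.996 − 0.936 = 0.060

0.060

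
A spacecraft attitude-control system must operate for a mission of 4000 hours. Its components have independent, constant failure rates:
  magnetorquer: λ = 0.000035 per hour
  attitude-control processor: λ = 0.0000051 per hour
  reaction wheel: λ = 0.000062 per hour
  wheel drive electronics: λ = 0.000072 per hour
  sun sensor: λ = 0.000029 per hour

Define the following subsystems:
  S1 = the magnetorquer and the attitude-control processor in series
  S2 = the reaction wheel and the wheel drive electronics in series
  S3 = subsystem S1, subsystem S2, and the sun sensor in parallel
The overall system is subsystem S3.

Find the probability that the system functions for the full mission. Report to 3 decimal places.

R(magnetorquer) = exp(−0.000035 × 4000) = 0.86936
R(attitude-control processor) = exp(−0.0000051 × 4000) = 0.97981
R(reaction wheel) = exp(−0.000062 × 4000) = 0.78036
R(wheel drive electronics) = exp(−0.000072 × 4000) = 0.74976
R(sun sensor) = exp(−0.000029 × 4000) = 0.89048
Series (magnetorquer and attitude-control processor): 0.86936 × 0.97981 = 0.85181
Series (reaction wheel and wheel drive electronics): 0.78036 × 0.74976 = 0.58508
Parallel ([0.85181], [0.58508], and sun sensor): 1 − (1 − 0.85181)(1 − 0.58508)(1 − 0.89048) = 0.993

0.993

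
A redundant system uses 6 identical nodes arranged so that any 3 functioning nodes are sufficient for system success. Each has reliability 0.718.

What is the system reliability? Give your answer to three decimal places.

0.943

R = Σ_{i=3}^{6} C(6,i) p^i (1−p)^{6−i} with p = 0.718
C(6,3)·0.718^3·0.282^3 = 0.16602
C(6,4)·0.718^4·0.282^2 = 0.31702
C(6,5)·0.718^5·0.282^1 = 0.32287
C(6,6)·0.718^6·0.282^0 = 0.13701
Sum = 0.943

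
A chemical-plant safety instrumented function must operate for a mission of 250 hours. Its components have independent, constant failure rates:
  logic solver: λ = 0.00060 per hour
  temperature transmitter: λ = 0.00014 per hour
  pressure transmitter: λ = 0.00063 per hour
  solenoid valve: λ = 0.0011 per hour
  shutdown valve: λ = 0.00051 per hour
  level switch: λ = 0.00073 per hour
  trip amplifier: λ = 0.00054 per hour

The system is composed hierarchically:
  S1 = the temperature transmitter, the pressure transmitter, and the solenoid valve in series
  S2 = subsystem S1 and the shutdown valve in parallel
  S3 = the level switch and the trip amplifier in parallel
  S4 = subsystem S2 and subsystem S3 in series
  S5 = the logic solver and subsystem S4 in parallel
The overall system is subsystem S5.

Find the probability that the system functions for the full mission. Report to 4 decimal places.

0.9910

R(logic solver) = exp(−0.00060 × 250) = 0.860708
R(temperature transmitter) = exp(−0.00014 × 250) = 0.965605
R(pressure transmitter) = exp(−0.00063 × 250) = 0.854277
R(solenoid valve) = exp(−0.0011 × 250) = 0.759572
R(shutdown valve) = exp(−0.00051 × 250) = 0.880293
R(level switch) = exp(−0.00073 × 250) = 0.833185
R(trip amplifier) = exp(−0.00054 × 250) = 0.873716
Series (temperature transmitter, pressure transmitter, and solenoid valve): 0.965605 × 0.854277 × 0.759572 = 0.626566
Parallel ([0.626566] and shutdown valve): 1 − (1 − 0.626566)(1 − 0.880293) = 0.955297
Parallel (level switch and trip amplifier): 1 − (1 − 0.833185)(1 − 0.873716) = 0.978934
Series ([0.955297] and [0.978934]): 0.955297 × 0.978934 = 0.935173
Parallel (logic solver and [0.935173]): 1 − (1 − 0.860708)(1 − 0.935173) = 0.9910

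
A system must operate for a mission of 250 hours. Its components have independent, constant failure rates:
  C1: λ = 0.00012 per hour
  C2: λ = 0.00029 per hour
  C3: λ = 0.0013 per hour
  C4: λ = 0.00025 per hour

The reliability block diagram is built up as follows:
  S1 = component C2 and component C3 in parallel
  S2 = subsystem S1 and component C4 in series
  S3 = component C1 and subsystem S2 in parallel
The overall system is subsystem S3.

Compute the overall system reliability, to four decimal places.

0.9977

R(C1) = exp(−0.00012 × 250) = 0.970446
R(C2) = exp(−0.00029 × 250) = 0.930066
R(C3) = exp(−0.0013 × 250) = 0.722527
R(C4) = exp(−0.00025 × 250) = 0.939413
Parallel (C2 and C3): 1 − (1 − 0.930066)(1 − 0.722527) = 0.980595
Series ([0.980595] and C4): 0.980595 × 0.939413 = 0.921184
Parallel (C1 and [0.921184]): 1 − (1 − 0.970446)(1 − 0.921184) = 0.9977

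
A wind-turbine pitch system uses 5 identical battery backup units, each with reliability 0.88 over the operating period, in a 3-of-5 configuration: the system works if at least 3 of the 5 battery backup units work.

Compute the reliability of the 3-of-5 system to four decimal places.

0.9857

R = Σ_{i=3}^{5} C(5,i) p^i (1−p)^{5−i} with p = 0.88
C(5,3)·0.88^3·0.12^2 = 0.098132
C(5,4)·0.88^4·0.12^1 = 0.359817
C(5,5)·0.88^5·0.12^0 = 0.527732
Sum = 0.9857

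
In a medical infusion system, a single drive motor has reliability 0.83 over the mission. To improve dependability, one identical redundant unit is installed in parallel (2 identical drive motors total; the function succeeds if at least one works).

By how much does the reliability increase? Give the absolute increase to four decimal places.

R_before = 0.83
R_after = 1 − (1 − 0.83)^2 = 0.9711
ΔR = 0.9711 − 0.83 = 0.1411

0.1411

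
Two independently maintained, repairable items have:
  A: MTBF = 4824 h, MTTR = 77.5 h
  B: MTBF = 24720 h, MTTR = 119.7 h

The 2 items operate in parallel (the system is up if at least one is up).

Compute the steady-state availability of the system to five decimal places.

0.99992

A(A) = MTBF/(MTBF+MTTR) = 4824/(4824+77.5) = 0.984189
A(B) = MTBF/(MTBF+MTTR) = 24720/(24720+119.7) = 0.995181
Parallel availability: 1 − (1 − 0.984189)(1 − 0.995181) = 0.99992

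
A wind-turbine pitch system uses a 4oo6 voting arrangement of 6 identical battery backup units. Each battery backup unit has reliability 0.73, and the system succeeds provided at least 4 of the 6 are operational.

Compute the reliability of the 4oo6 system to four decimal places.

0.7977

R = Σ_{i=4}^{6} C(6,i) p^i (1−p)^{6−i} with p = 0.73
C(6,4)·0.73^4·0.27^2 = 0.310535
C(6,5)·0.73^5·0.27^1 = 0.335838
C(6,6)·0.73^6·0.27^0 = 0.151334
Sum = 0.7977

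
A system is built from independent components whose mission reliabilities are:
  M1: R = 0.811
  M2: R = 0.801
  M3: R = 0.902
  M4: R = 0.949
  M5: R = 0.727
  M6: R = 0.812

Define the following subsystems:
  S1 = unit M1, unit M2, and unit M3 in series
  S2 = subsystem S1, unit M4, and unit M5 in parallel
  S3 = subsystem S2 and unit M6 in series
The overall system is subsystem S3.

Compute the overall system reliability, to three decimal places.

0.807

Series (M1, M2, and M3): 0.81100 × 0.80100 × 0.90200 = 0.58595
Parallel ([0.58595], M4, and M5): 1 − (1 − 0.58595)(1 − 0.94900)(1 − 0.72700) = 0.99424
Series ([0.99424] and M6): 0.99424 × 0.81200 = 0.807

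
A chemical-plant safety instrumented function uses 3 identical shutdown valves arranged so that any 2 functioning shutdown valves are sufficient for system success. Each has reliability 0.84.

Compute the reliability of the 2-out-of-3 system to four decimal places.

0.9314

R = Σ_{i=2}^{3} C(3,i) p^i (1−p)^{3−i} with p = 0.84
C(3,2)·0.84^2·0.16^1 = 0.338688
C(3,3)·0.84^3·0.16^0 = 0.592704
Sum = 0.9314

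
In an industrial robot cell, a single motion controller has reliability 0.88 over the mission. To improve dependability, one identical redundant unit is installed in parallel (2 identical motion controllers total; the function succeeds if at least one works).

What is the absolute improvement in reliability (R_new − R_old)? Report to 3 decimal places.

0.106

R_before = 0.88
R_after = 1 − (1 − 0.88)^2 = 0.986
ΔR = 0.986 − 0.88 = 0.106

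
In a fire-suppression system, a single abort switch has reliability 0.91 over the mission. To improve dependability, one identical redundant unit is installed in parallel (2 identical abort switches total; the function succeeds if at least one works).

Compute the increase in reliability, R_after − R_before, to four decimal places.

R_before = 0.91
R_after = 1 − (1 − 0.91)^2 = 0.9919
ΔR = 0.9919 − 0.91 = 0.0819

0.0819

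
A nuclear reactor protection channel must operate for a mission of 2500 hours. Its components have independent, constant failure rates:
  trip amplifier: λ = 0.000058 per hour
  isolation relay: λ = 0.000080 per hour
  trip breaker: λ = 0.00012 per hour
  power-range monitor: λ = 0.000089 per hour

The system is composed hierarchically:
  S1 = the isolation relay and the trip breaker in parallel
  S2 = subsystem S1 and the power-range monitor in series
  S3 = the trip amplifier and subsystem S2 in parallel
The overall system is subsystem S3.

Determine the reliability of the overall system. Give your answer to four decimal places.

0.9680

R(trip amplifier) = exp(−0.000058 × 2500) = 0.865022
R(isolation relay) = exp(−0.000080 × 2500) = 0.818731
R(trip breaker) = exp(−0.00012 × 2500) = 0.740818
R(power-range monitor) = exp(−0.000089 × 2500) = 0.800515
Parallel (isolation relay and trip breaker): 1 − (1 − 0.818731)(1 − 0.740818) = 0.953018
Series ([0.953018] and power-range monitor): 0.953018 × 0.800515 = 0.762905
Parallel (trip amplifier and [0.762905]): 1 − (1 − 0.865022)(1 − 0.762905) = 0.9680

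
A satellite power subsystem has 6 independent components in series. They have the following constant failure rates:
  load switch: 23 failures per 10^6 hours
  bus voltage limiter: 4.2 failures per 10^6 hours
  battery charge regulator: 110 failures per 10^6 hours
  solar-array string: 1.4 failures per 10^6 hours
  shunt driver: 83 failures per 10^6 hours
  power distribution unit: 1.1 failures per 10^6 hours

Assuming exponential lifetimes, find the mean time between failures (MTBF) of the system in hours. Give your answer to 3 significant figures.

Series of exponential components: λ_sys = Σ λ_i
λ_sys = 0.000023 + 0.0000042 + 0.00011 + 0.0000014 + 0.000083 + 0.0000011 = 2.2270e-04 /h
MTBF = 1 / λ_sys = 4490 h

4490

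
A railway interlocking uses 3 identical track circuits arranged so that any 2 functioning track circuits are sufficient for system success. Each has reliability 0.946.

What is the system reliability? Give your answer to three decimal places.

0.992

R = Σ_{i=2}^{3} C(3,i) p^i (1−p)^{3−i} with p = 0.946
C(3,2)·0.946^2·0.054^1 = 0.14498
C(3,3)·0.946^3·0.054^0 = 0.84659
Sum = 0.992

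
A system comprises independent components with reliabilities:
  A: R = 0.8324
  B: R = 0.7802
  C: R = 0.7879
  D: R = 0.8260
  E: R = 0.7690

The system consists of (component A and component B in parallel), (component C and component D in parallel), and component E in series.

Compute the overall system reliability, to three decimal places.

0.713

Parallel (A and B): 1 − (1 − 0.83240)(1 − 0.78020) = 0.96316
Parallel (C and D): 1 − (1 − 0.78790)(1 − 0.82600) = 0.96309
Series ([0.96316], [0.96309], and E): 0.96316 × 0.96309 × 0.76900 = 0.713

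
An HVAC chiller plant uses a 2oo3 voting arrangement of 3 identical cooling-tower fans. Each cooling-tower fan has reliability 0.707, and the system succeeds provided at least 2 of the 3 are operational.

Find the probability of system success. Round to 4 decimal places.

R = Σ_{i=2}^{3} C(3,i) p^i (1−p)^{3−i} with p = 0.707
C(3,2)·0.707^2·0.293^1 = 0.439367
C(3,3)·0.707^3·0.293^0 = 0.353393
Sum = 0.7928

0.7928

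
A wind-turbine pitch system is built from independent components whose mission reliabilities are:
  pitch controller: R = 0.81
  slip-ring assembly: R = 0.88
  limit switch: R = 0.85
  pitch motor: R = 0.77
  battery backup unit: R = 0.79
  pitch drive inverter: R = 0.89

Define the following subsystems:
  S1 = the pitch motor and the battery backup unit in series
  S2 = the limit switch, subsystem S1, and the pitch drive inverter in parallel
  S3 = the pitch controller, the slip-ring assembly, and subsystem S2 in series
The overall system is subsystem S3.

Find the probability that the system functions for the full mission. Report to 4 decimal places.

Series (pitch motor and battery backup unit): 0.770000 × 0.790000 = 0.608300
Parallel (limit switch, [0.608300], and pitch drive inverter): 1 − (1 − 0.850000)(1 − 0.608300)(1 − 0.890000) = 0.993537
Series (pitch controller, slip-ring assembly, and [0.993537]): 0.810000 × 0.880000 × 0.993537 = 0.7082

0.7082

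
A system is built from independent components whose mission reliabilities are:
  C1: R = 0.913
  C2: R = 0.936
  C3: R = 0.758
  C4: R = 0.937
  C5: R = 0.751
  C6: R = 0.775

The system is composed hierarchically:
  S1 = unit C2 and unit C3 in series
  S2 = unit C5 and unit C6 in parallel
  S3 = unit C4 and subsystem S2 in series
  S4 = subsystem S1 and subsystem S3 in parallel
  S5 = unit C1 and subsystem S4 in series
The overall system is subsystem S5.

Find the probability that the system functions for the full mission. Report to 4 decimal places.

Series (C2 and C3): 0.936000 × 0.758000 = 0.709488
Parallel (C5 and C6): 1 − (1 − 0.751000)(1 − 0.775000) = 0.943975
Series (C4 and [0.943975]): 0.937000 × 0.943975 = 0.884505
Parallel ([0.709488] and [0.884505]): 1 − (1 − 0.709488)(1 − 0.884505) = 0.966447
Series (C1 and [0.966447]): 0.913000 × 0.966447 = 0.8824

0.8824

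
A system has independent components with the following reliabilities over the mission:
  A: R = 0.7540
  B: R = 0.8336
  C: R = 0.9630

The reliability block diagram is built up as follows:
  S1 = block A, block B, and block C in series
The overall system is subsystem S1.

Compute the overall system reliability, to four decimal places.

Series (A, B, and C): 0.754000 × 0.833600 × 0.963000 = 0.6053

0.6053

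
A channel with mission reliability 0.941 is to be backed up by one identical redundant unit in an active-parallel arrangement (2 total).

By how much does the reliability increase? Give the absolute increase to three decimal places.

0.056

R_before = 0.941
R_after = 1 − (1 − 0.941)^2 = 0.997
ΔR = 0.997 − 0.941 = 0.056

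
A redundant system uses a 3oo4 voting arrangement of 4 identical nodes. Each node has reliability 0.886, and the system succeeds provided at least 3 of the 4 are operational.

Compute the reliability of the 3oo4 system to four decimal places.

R = Σ_{i=3}^{4} C(4,i) p^i (1−p)^{4−i} with p = 0.886
C(4,3)·0.886^3·0.114^1 = 0.317151
C(4,4)·0.886^4·0.114^0 = 0.616219
Sum = 0.9334

0.9334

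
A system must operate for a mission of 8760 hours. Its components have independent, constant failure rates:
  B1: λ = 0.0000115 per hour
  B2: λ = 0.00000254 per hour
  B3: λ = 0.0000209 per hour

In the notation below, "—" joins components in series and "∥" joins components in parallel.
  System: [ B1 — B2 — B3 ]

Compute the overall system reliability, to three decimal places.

0.736

R(B1) = exp(−0.0000115 × 8760) = 0.90417
R(B2) = exp(−0.00000254 × 8760) = 0.97800
R(B3) = exp(−0.0000209 × 8760) = 0.83270
Series (B1, B2, and B3): 0.90417 × 0.97800 × 0.83270 = 0.736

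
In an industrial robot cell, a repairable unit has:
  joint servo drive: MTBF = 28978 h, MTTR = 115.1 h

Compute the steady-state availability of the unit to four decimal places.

0.9960

A(joint servo drive) = MTBF/(MTBF+MTTR) = 28978/(28978+115.1) = 0.9960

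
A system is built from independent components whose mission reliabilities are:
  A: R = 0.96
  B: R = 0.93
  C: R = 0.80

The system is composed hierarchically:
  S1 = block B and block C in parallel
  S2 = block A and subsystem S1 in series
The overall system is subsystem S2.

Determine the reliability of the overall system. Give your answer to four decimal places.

0.9466

Parallel (B and C): 1 − (1 − 0.930000)(1 − 0.800000) = 0.986000
Series (A and [0.986000]): 0.960000 × 0.986000 = 0.9466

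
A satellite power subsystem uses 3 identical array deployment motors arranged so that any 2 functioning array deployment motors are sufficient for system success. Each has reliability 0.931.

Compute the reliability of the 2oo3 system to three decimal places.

0.986

R = Σ_{i=2}^{3} C(3,i) p^i (1−p)^{3−i} with p = 0.931
C(3,2)·0.931^2·0.069^1 = 0.17942
C(3,3)·0.931^3·0.069^0 = 0.80695
Sum = 0.986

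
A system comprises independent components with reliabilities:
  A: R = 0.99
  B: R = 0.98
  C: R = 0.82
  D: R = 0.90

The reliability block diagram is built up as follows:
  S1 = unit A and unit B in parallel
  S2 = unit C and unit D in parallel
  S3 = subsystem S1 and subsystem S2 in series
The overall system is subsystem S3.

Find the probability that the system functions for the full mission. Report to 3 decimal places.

Parallel (A and B): 1 − (1 − 0.99000)(1 − 0.98000) = 0.99980
Parallel (C and D): 1 − (1 − 0.82000)(1 − 0.90000) = 0.98200
Series ([0.99980] and [0.98200]): 0.99980 × 0.98200 = 0.982

0.982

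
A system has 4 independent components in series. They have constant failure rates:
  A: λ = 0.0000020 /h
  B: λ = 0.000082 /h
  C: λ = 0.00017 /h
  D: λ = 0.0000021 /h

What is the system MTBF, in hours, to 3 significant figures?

3900

Series of exponential components: λ_sys = Σ λ_i
λ_sys = 0.0000020 + 0.000082 + 0.00017 + 0.0000021 = 2.5610e-04 /h
MTBF = 1 / λ_sys = 3900 h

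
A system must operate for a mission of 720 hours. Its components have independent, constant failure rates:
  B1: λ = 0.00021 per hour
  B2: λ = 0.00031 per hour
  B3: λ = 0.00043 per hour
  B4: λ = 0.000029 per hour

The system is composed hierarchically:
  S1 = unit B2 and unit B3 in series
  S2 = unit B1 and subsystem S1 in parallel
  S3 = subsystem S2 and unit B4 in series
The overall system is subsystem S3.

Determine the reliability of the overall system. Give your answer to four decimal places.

R(B1) = exp(−0.00021 × 720) = 0.859676
R(B2) = exp(−0.00031 × 720) = 0.799955
R(B3) = exp(−0.00043 × 720) = 0.733740
R(B4) = exp(−0.000029 × 720) = 0.979336
Series (B2 and B3): 0.799955 × 0.733740 = 0.586959
Parallel (B1 and [0.586959]): 1 − (1 − 0.859676)(1 − 0.586959) = 0.942040
Series ([0.942040] and B4): 0.942040 × 0.979336 = 0.9226

0.9226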